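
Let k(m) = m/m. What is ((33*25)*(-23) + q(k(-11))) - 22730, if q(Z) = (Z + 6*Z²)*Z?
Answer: -41698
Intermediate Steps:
k(m) = 1
q(Z) = Z*(Z + 6*Z²)
((33*25)*(-23) + q(k(-11))) - 22730 = ((33*25)*(-23) + 1²*(1 + 6*1)) - 22730 = (825*(-23) + 1*(1 + 6)) - 22730 = (-18975 + 1*7) - 22730 = (-18975 + 7) - 22730 = -18968 - 22730 = -41698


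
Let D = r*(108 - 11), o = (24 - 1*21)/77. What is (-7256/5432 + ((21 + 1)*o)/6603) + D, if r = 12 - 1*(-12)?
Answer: 496735857/213497 ≈ 2326.7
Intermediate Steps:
o = 3/77 (o = (24 - 21)*(1/77) = 3*(1/77) = 3/77 ≈ 0.038961)
r = 24 (r = 12 + 12 = 24)
D = 2328 (D = 24*(108 - 11) = 24*97 = 2328)
(-7256/5432 + ((21 + 1)*o)/6603) + D = (-7256/5432 + ((21 + 1)*(3/77))/6603) + 2328 = (-7256*1/5432 + (22*(3/77))*(1/6603)) + 2328 = (-907/679 + (6/7)*(1/6603)) + 2328 = (-907/679 + 2/15407) + 2328 = -285159/213497 + 2328 = 496735857/213497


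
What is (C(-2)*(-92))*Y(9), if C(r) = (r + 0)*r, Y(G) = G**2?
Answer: -29808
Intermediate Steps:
C(r) = r**2 (C(r) = r*r = r**2)
(C(-2)*(-92))*Y(9) = ((-2)**2*(-92))*9**2 = (4*(-92))*81 = -368*81 = -29808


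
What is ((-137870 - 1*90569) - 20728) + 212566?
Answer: -36601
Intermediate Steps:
((-137870 - 1*90569) - 20728) + 212566 = ((-137870 - 90569) - 20728) + 212566 = (-228439 - 20728) + 212566 = -249167 + 212566 = -36601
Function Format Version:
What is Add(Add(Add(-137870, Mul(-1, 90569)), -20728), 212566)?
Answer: -36601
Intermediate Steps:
Add(Add(Add(-137870, Mul(-1, 90569)), -20728), 212566) = Add(Add(Add(-137870, -90569), -20728), 212566) = Add(Add(-228439, -20728), 212566) = Add(-249167, 212566) = -36601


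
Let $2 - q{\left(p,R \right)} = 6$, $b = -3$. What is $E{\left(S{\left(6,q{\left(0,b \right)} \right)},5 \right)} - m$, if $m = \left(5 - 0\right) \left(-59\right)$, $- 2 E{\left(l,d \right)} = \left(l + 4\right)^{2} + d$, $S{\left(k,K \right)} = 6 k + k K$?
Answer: $\frac{329}{2} \approx 164.5$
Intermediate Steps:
$q{\left(p,R \right)} = -4$ ($q{\left(p,R \right)} = 2 - 6 = -4$)
$S{\left(k,K \right)} = 6 k + K k$
$E{\left(l,d \right)} = - \frac{d}{2} - \frac{\left(4 + l\right)^{2}}{2}$ ($E{\left(l,d \right)} = - \frac{\left(l + 4\right)^{2} + d}{2} = - \frac{\left(4 + l\right)^{2} + d}{2} = - \frac{d + \left(4 + l\right)^{2}}{2} = - \frac{d}{2} - \frac{\left(4 + l\right)^{2}}{2}$)
$m = -295$ ($m = \left(5 + 0\right) \left(-59\right) = 5 \left(-59\right) = -295$)
$E{\left(S{\left(6,q{\left(0,b \right)} \right)},5 \right)} - m = \left(\left(- \frac{1}{2}\right) 5 - \frac{\left(4 + 6 \left(6 - 4\right)\right)^{2}}{2}\right) - -295 = \left(- \frac{5}{2} - \frac{\left(4 + 6 \cdot 2\right)^{2}}{2}\right) + 295 = \left(- \frac{5}{2} - \frac{\left(4 + 12\right)^{2}}{2}\right) + 295 = \left(- \frac{5}{2} - \frac{16^{2}}{2}\right) + 295 = \left(- \frac{5}{2} - 128\right) + 295 = - \frac{261}{2} + 295 = \frac{329}{2}$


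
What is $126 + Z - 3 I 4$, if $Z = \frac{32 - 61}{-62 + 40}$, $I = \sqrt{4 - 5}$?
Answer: $126 - \frac{174 i}{11} \approx 126.0 - 15.818 i$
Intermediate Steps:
$I = i$ ($I = \sqrt{-1} = i \approx 1.0 i$)
$Z = \frac{29}{22}$ ($Z = - \frac{29}{-22} = \left(-29\right) \left(- \frac{1}{22}\right) = \frac{29}{22} \approx 1.3182$)
$126 + Z - 3 I 4 = 126 + \frac{29 - 3 i 4}{22} = 126 + \frac{29 \left(- 12 i\right)}{22} = 126 - \frac{174 i}{11}$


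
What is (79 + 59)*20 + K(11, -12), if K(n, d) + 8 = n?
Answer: 2763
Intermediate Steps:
K(n, d) = -8 + n
(79 + 59)*20 + K(11, -12) = (79 + 59)*20 + (-8 + 11) = 138*20 + 3 = 2760 + 3 = 2763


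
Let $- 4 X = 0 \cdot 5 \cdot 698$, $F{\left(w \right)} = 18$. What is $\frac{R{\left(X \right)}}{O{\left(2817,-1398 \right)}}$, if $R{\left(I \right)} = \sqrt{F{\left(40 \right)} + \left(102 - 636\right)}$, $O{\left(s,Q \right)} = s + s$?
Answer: $\frac{i \sqrt{129}}{2817} \approx 0.0040319 i$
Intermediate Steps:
$O{\left(s,Q \right)} = 2 s$
$X = 0$ ($X = - \frac{0 \cdot 5 \cdot 698}{4} = - \frac{0 \cdot 698}{4} = \left(- \frac{1}{4}\right) 0 = 0$)
$R{\left(I \right)} = 2 i \sqrt{129}$ ($R{\left(I \right)} = \sqrt{18 + \left(102 - 636\right)} = \sqrt{18 - 534} = \sqrt{-516} = 2 i \sqrt{129}$)
$\frac{R{\left(X \right)}}{O{\left(2817,-1398 \right)}} = \frac{2 i \sqrt{129}}{2 \cdot 2817} = \frac{2 i \sqrt{129}}{5634} = 2 i \sqrt{129} \cdot \frac{1}{5634} = \frac{i \sqrt{129}}{2817}$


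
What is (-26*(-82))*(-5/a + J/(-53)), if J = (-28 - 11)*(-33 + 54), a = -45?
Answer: 15827968/477 ≈ 33182.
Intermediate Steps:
J = -819 (J = -39*21 = -819)
(-26*(-82))*(-5/a + J/(-53)) = (-26*(-82))*(-5/(-45) - 819/(-53)) = 2132*(-5*(-1/45) - 819*(-1/53)) = 2132*(⅑ + 819/53) = 2132*(7424/477) = 15827968/477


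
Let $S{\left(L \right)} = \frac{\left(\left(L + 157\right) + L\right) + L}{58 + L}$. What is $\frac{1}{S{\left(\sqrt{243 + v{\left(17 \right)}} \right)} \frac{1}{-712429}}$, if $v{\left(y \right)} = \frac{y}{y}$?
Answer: $- \frac{5965880446}{22453} + \frac{24222586 \sqrt{61}}{22453} \approx -2.5728 \cdot 10^{5}$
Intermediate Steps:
$v{\left(y \right)} = 1$
$S{\left(L \right)} = \frac{157 + 3 L}{58 + L}$ ($S{\left(L \right)} = \frac{\left(\left(157 + L\right) + L\right) + L}{58 + L} = \frac{\left(157 + 2 L\right) + L}{58 + L} = \frac{157 + 3 L}{58 + L}$)
$\frac{1}{S{\left(\sqrt{243 + v{\left(17 \right)}} \right)} \frac{1}{-712429}} = \frac{1}{\frac{157 + 3 \sqrt{243 + 1}}{58 + \sqrt{243 + 1}} \frac{1}{-712429}} = \frac{1}{\frac{157 + 3 \sqrt{244}}{58 + \sqrt{244}} \left(- \frac{1}{712429}\right)} = \frac{1}{\frac{157 + 3 \cdot 2 \sqrt{61}}{58 + 2 \sqrt{61}} \left(- \frac{1}{712429}\right)} = \frac{1}{\frac{157 + 6 \sqrt{61}}{58 + 2 \sqrt{61}} \left(- \frac{1}{712429}\right)} = \frac{1}{\left(- \frac{1}{712429}\right) \frac{1}{58 + 2 \sqrt{61}} \left(157 + 6 \sqrt{61}\right)} = - \frac{712429 \left(58 + 2 \sqrt{61}\right)}{157 + 6 \sqrt{61}}$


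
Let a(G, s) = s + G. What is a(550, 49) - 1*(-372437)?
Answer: 373036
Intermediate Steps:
a(G, s) = G + s
a(550, 49) - 1*(-372437) = (550 + 49) - 1*(-372437) = 599 + 372437 = 373036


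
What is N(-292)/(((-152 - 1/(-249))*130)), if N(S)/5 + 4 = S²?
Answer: -10614870/492011 ≈ -21.574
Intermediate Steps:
N(S) = -20 + 5*S²
N(-292)/(((-152 - 1/(-249))*130)) = (-20 + 5*(-292)²)/(((-152 - 1/(-249))*130)) = (-20 + 5*85264)/(((-152 - 1*(-1/249))*130)) = (-20 + 426320)/(((-152 + 1/249)*130)) = 426300/((-37847/249*130)) = 426300/(-4920110/249) = 426300*(-249/4920110) = -10614870/492011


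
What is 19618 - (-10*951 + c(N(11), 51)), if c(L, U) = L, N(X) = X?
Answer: 29117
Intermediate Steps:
19618 - (-10*951 + c(N(11), 51)) = 19618 - (-10*951 + 11) = 19618 - (-9510 + 11) = 19618 - 1*(-9499) = 19618 + 9499 = 29117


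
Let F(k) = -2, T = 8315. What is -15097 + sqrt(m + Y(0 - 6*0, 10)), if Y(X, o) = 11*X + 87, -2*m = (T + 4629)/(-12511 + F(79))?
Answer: -15097 + sqrt(13703023839)/12513 ≈ -15088.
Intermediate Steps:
m = 6472/12513 (m = -(8315 + 4629)/(2*(-12511 - 2)) = -6472/(-12513) = -6472*(-1)/12513 = -1/2*(-12944/12513) = 6472/12513 ≈ 0.51722)
Y(X, o) = 87 + 11*X
-15097 + sqrt(m + Y(0 - 6*0, 10)) = -15097 + sqrt(6472/12513 + (87 + 11*(0 - 6*0))) = -15097 + sqrt(6472/12513 + (87 + 11*(0 + 0))) = -15097 + sqrt(6472/12513 + (87 + 11*0)) = -15097 + sqrt(6472/12513 + (87 + 0)) = -15097 + sqrt(6472/12513 + 87) = -15097 + sqrt(1095103/12513) = -15097 + sqrt(13703023839)/12513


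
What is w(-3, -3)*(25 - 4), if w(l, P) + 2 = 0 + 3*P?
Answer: -231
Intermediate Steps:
w(l, P) = -2 + 3*P (w(l, P) = -2 + (0 + 3*P) = -2 + 3*P)
w(-3, -3)*(25 - 4) = (-2 + 3*(-3))*(25 - 4) = (-2 - 9)*21 = -11*21 = -231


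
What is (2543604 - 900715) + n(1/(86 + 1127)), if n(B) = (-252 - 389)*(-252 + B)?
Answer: 2188762032/1213 ≈ 1.8044e+6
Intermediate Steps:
n(B) = 161532 - 641*B (n(B) = -641*(-252 + B) = 161532 - 641*B)
(2543604 - 900715) + n(1/(86 + 1127)) = (2543604 - 900715) + (161532 - 641/(86 + 1127)) = 1642889 + (161532 - 641/1213) = 1642889 + 195937675/1213 = 2188762032/1213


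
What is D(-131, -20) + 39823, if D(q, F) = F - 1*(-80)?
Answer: 39883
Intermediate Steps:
D(q, F) = 80 + F (D(q, F) = F + 80 = 80 + F)
D(-131, -20) + 39823 = (80 - 20) + 39823 = 60 + 39823 = 39883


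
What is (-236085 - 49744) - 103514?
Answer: -389343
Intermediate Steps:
(-236085 - 49744) - 103514 = -285829 - 103514 = -389343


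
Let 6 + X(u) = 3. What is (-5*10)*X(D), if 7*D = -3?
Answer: 150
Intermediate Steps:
D = -3/7 (D = (⅐)*(-3) = -3/7 ≈ -0.42857)
X(u) = -3 (X(u) = -6 + 3 = -3)
(-5*10)*X(D) = -5*10*(-3) = -50*(-3) = 150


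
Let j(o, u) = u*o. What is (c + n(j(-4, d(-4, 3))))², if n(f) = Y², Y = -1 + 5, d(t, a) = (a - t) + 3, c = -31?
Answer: 225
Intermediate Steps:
d(t, a) = 3 + a - t
Y = 4
j(o, u) = o*u
n(f) = 16 (n(f) = 4² = 16)
(c + n(j(-4, d(-4, 3))))² = (-31 + 16)² = (-15)² = 225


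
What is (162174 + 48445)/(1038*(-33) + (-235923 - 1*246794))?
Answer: -210619/516971 ≈ -0.40741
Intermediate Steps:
(162174 + 48445)/(1038*(-33) + (-235923 - 1*246794)) = 210619/(-34254 + (-235923 - 246794)) = 210619/(-34254 - 482717) = 210619/(-516971) = 210619*(-1/516971) = -210619/516971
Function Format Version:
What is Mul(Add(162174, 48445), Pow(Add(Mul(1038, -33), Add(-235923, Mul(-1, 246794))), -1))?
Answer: Rational(-210619, 516971) ≈ -0.40741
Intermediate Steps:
Mul(Add(162174, 48445), Pow(Add(Mul(1038, -33), Add(-235923, Mul(-1, 246794))), -1)) = Mul(210619, Pow(Add(-34254, Add(-235923, -246794)), -1)) = Mul(210619, Pow(Add(-34254, -482717), -1)) = Mul(210619, Pow(-516971, -1)) = Mul(210619, Rational(-1, 516971)) = Rational(-210619, 516971)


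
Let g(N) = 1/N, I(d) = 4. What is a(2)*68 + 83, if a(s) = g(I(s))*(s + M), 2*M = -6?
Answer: 66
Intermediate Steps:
M = -3 (M = (1/2)*(-6) = -3)
a(s) = -3/4 + s/4 (a(s) = (s - 3)/4 = (-3 + s)/4 = -3/4 + s/4)
a(2)*68 + 83 = (-3/4 + (1/4)*2)*68 + 83 = (-3/4 + 1/2)*68 + 83 = -1/4*68 + 83 = -17 + 83 = 66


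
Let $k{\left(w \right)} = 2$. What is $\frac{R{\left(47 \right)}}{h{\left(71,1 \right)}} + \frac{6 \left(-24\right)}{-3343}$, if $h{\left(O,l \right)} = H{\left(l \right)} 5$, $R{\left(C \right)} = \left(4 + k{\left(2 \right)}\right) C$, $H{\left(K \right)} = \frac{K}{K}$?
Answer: $\frac{943446}{16715} \approx 56.443$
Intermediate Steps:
$H{\left(K \right)} = 1$
$R{\left(C \right)} = 6 C$ ($R{\left(C \right)} = \left(4 + 2\right) C = 6 C$)
$h{\left(O,l \right)} = 5$ ($h{\left(O,l \right)} = 1 \cdot 5 = 5$)
$\frac{R{\left(47 \right)}}{h{\left(71,1 \right)}} + \frac{6 \left(-24\right)}{-3343} = \frac{6 \cdot 47}{5} + \frac{6 \left(-24\right)}{-3343} = 282 \cdot \frac{1}{5} - - \frac{144}{3343} = \frac{282}{5} + \frac{144}{3343} = \frac{943446}{16715}$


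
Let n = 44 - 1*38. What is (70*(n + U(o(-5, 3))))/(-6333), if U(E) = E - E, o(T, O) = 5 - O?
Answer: -140/2111 ≈ -0.066319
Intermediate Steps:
U(E) = 0
n = 6 (n = 44 - 38 = 6)
(70*(n + U(o(-5, 3))))/(-6333) = (70*(6 + 0))/(-6333) = (70*6)*(-1/6333) = 420*(-1/6333) = -140/2111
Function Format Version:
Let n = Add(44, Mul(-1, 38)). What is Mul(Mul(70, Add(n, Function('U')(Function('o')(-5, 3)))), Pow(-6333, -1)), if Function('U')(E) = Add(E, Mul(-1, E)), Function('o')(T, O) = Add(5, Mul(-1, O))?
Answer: Rational(-140, 2111) ≈ -0.066319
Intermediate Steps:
Function('U')(E) = 0
n = 6 (n = Add(44, -38) = 6)
Mul(Mul(70, Add(n, Function('U')(Function('o')(-5, 3)))), Pow(-6333, -1)) = Mul(Mul(70, Add(6, 0)), Pow(-6333, -1)) = Mul(Mul(70, 6), Rational(-1, 6333)) = Mul(420, Rational(-1, 6333)) = Rational(-140, 2111)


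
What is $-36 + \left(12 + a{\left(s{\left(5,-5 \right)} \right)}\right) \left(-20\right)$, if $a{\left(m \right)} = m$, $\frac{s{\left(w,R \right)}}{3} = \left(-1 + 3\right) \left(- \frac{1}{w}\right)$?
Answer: $-252$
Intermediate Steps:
$s{\left(w,R \right)} = - \frac{6}{w}$ ($s{\left(w,R \right)} = 3 \left(-1 + 3\right) \left(- \frac{1}{w}\right) = 3 \cdot 2 \left(- \frac{1}{w}\right) = 3 \left(- \frac{2}{w}\right) = - \frac{6}{w}$)
$-36 + \left(12 + a{\left(s{\left(5,-5 \right)} \right)}\right) \left(-20\right) = -36 + \left(12 - \frac{6}{5}\right) \left(-20\right) = -36 + \frac{54}{5} \left(-20\right) = -36 - 216 = -252$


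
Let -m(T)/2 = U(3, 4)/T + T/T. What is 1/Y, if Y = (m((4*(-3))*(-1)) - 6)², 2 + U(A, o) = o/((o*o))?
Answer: 576/34225 ≈ 0.016830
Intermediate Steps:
U(A, o) = -2 + 1/o (U(A, o) = -2 + o/((o*o)) = -2 + o/(o²) = -2 + o/o² = -2 + 1/o)
m(T) = -2 + 7/(2*T) (m(T) = -2*((-2 + 1/4)/T + T/T) = -2*((-2 + ¼)/T + 1) = -2*(-7/(4*T) + 1) = -2*(1 - 7/(4*T)) = -2 + 7/(2*T))
Y = 34225/576 (Y = ((-2 + 7/(2*(((4*(-3))*(-1))))) - 6)² = ((-2 + 7/(2*((-12*(-1))))) - 6)² = ((-2 + (7/2)/12) - 6)² = ((-2 + (7/2)*(1/12)) - 6)² = ((-2 + 7/24) - 6)² = (-41/24 - 6)² = (-185/24)² = 34225/576 ≈ 59.418)
1/Y = 1/(34225/576) = 576/34225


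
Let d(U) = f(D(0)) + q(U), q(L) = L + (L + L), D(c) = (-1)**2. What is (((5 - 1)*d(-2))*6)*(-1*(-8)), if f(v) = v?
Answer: -960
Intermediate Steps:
D(c) = 1
q(L) = 3*L (q(L) = L + 2*L = 3*L)
d(U) = 1 + 3*U
(((5 - 1)*d(-2))*6)*(-1*(-8)) = (((5 - 1)*(1 + 3*(-2)))*6)*(-1*(-8)) = ((4*(1 - 6))*6)*8 = ((4*(-5))*6)*8 = -20*6*8 = -120*8 = -960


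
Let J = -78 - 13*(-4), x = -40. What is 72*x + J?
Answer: -2906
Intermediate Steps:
J = -26 (J = -78 - 1*(-52) = -78 + 52 = -26)
72*x + J = 72*(-40) - 26 = -2880 - 26 = -2906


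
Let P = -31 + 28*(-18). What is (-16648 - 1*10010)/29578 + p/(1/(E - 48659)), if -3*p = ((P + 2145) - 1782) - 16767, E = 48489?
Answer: -42586888057/44367 ≈ -9.5988e+5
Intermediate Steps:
P = -535 (P = -31 - 504 = -535)
p = 16939/3 (p = -(((-535 + 2145) - 1782) - 16767)/3 = -((1610 - 1782) - 16767)/3 = -(-172 - 16767)/3 = -⅓*(-16939) = 16939/3 ≈ 5646.3)
(-16648 - 1*10010)/29578 + p/(1/(E - 48659)) = (-16648 - 1*10010)/29578 + 16939/(3*(1/(48489 - 48659))) = (-16648 - 10010)*(1/29578) + 16939/(3*(1/(-170))) = -26658*1/29578 + 16939/(3*(-1/170)) = -13329/14789 + (16939/3)*(-170) = -13329/14789 - 2879630/3 = -42586888057/44367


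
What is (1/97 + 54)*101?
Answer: 529139/97 ≈ 5455.0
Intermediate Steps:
(1/97 + 54)*101 = (5239/97)*101 = 529139/97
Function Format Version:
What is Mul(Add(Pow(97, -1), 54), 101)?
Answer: Rational(529139, 97) ≈ 5455.0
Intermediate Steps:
Mul(Add(Pow(97, -1), 54), 101) = Mul(Add(Rational(1, 97), 54), 101) = Mul(Rational(5239, 97), 101) = Rational(529139, 97)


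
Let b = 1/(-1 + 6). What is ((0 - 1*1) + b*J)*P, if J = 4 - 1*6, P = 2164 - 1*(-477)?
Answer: -18487/5 ≈ -3697.4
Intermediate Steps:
P = 2641 (P = 2164 + 477 = 2641)
b = ⅕ (b = 1/5 = ⅕ ≈ 0.20000)
J = -2 (J = 4 - 6 = -2)
((0 - 1*1) + b*J)*P = ((0 - 1*1) + (⅕)*(-2))*2641 = ((0 - 1) - ⅖)*2641 = (-1 - ⅖)*2641 = -7/5*2641 = -18487/5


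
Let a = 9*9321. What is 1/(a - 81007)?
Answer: 1/2882 ≈ 0.00034698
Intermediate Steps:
a = 83889
1/(a - 81007) = 1/(83889 - 81007) = 1/2882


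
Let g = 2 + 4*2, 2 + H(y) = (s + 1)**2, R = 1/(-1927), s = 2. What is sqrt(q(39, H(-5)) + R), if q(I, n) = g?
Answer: 3*sqrt(4125707)/1927 ≈ 3.1622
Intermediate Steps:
R = -1/1927 ≈ -0.00051894
H(y) = 7 (H(y) = -2 + (2 + 1)**2 = -2 + 3**2 = -2 + 9 = 7)
g = 10 (g = 2 + 8 = 10)
q(I, n) = 10
sqrt(q(39, H(-5)) + R) = sqrt(10 - 1/1927) = sqrt(19269/1927) = 3*sqrt(4125707)/1927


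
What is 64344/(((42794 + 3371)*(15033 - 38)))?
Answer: 9192/98892025 ≈ 9.2950e-5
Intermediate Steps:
64344/(((42794 + 3371)*(15033 - 38))) = 64344/((46165*14995)) = 64344/692244175 = 64344*(1/692244175) = 9192/98892025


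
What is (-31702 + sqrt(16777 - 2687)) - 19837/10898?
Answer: -345508233/10898 + sqrt(14090) ≈ -31585.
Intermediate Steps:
(-31702 + sqrt(16777 - 2687)) - 19837/10898 = (-31702 + sqrt(14090)) - 19837*1/10898 = (-31702 + sqrt(14090)) - 19837/10898 = -345508233/10898 + sqrt(14090)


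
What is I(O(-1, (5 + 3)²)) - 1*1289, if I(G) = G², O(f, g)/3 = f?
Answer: -1280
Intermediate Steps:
O(f, g) = 3*f
I(O(-1, (5 + 3)²)) - 1*1289 = (3*(-1))² - 1*1289 = (-3)² - 1289 = 9 - 1289 = -1280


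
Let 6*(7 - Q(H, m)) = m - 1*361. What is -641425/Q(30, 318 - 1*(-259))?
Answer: 641425/29 ≈ 22118.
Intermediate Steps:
Q(H, m) = 403/6 - m/6 (Q(H, m) = 7 - (m - 1*361)/6 = 7 - (m - 361)/6 = 7 - (-361 + m)/6 = 7 + (361/6 - m/6) = 403/6 - m/6)
-641425/Q(30, 318 - 1*(-259)) = -641425/(403/6 - (318 - 1*(-259))/6) = -641425/(403/6 - (318 + 259)/6) = -641425/(403/6 - 1/6*577) = -641425/(403/6 - 577/6) = -641425/(-29) = -641425*(-1/29) = 641425/29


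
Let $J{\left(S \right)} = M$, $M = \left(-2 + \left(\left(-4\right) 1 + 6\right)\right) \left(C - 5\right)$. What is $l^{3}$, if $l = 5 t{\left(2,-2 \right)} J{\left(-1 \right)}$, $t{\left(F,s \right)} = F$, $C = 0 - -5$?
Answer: $0$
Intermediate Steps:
$C = 5$ ($C = 0 + 5 = 5$)
$M = 0$ ($M = \left(-2 + \left(\left(-4\right) 1 + 6\right)\right) \left(5 - 5\right) = \left(-2 + \left(-4 + 6\right)\right) 0 = \left(-2 + 2\right) 0 = 0 \cdot 0 = 0$)
$J{\left(S \right)} = 0$
$l = 0$ ($l = 5 \cdot 2 \cdot 0 = 10 \cdot 0 = 0$)
$l^{3} = 0^{3} = 0$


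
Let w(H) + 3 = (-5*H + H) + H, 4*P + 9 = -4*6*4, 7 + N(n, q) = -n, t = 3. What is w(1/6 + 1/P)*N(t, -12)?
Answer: 237/7 ≈ 33.857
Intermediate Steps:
N(n, q) = -7 - n
P = -105/4 (P = -9/4 + (-4*6*4)/4 = -9/4 + (-24*4)/4 = -9/4 + (¼)*(-96) = -9/4 - 24 = -105/4 ≈ -26.250)
w(H) = -3 - 3*H (w(H) = -3 + ((-5*H + H) + H) = -3 + (-4*H + H) = -3 - 3*H)
w(1/6 + 1/P)*N(t, -12) = (-3 - 3*(1/6 + 1/(-105/4)))*(-7 - 1*3) = (-3 - 3*(1*(⅙) + 1*(-4/105)))*(-7 - 3) = (-3 - 3*(⅙ - 4/105))*(-10) = (-3 - 3*9/70)*(-10) = (-3 - 27/70)*(-10) = -237/70*(-10) = 237/7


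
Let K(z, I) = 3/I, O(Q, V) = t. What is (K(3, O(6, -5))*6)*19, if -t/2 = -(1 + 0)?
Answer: 171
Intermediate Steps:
t = 2 (t = -(-2)*(1 + 0) = -(-2) = -2*(-1) = 2)
O(Q, V) = 2
(K(3, O(6, -5))*6)*19 = ((3/2)*6)*19 = 9*19 = 171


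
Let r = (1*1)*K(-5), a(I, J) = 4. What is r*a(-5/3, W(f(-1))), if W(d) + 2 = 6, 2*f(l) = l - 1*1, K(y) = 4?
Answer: 16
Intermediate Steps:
f(l) = -1/2 + l/2 (f(l) = (l - 1*1)/2 = (l - 1)/2 = (-1 + l)/2 = -1/2 + l/2)
W(d) = 4 (W(d) = -2 + 6 = 4)
r = 4 (r = (1*1)*4 = 1*4 = 4)
r*a(-5/3, W(f(-1))) = 4*4 = 16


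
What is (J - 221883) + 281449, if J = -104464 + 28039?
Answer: -16859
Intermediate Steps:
J = -76425
(J - 221883) + 281449 = (-76425 - 221883) + 281449 = -298308 + 281449 = -16859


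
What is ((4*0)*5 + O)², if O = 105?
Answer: 11025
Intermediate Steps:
((4*0)*5 + O)² = ((4*0)*5 + 105)² = (0*5 + 105)² = (0 + 105)² = 105² = 11025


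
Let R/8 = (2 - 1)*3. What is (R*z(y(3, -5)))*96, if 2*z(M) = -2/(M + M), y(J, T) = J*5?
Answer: -384/5 ≈ -76.800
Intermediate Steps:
y(J, T) = 5*J
z(M) = -1/(2*M) (z(M) = (-2/(M + M))/2 = (-2/(2*M))/2 = ((1/(2*M))*(-2))/2 = (-1/M)/2 = -1/(2*M))
R = 24 (R = 8*((2 - 1)*3) = 8*(1*3) = 8*3 = 24)
(R*z(y(3, -5)))*96 = (24*(-1/(2*(5*3))))*96 = (24*(-½/15))*96 = (24*(-½*1/15))*96 = (24*(-1/30))*96 = -⅘*96 = -384/5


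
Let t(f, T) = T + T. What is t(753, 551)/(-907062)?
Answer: -19/15639 ≈ -0.0012149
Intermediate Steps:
t(f, T) = 2*T
t(753, 551)/(-907062) = (2*551)/(-907062) = 1102*(-1/907062) = -19/15639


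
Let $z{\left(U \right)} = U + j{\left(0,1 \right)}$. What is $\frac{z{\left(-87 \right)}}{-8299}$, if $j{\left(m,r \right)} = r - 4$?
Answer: $\frac{90}{8299} \approx 0.010845$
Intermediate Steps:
$j{\left(m,r \right)} = -4 + r$ ($j{\left(m,r \right)} = r - 4 = -4 + r$)
$z{\left(U \right)} = -3 + U$ ($z{\left(U \right)} = U + \left(-4 + 1\right) = U - 3 = -3 + U$)
$\frac{z{\left(-87 \right)}}{-8299} = \frac{-3 - 87}{-8299} = \left(-90\right) \left(- \frac{1}{8299}\right) = \frac{90}{8299}$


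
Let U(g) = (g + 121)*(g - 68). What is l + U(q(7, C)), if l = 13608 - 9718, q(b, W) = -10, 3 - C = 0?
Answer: -4768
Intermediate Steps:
C = 3 (C = 3 - 1*0 = 3 + 0 = 3)
U(g) = (-68 + g)*(121 + g) (U(g) = (121 + g)*(-68 + g) = (-68 + g)*(121 + g))
l = 3890
l + U(q(7, C)) = 3890 + (-8228 + (-10)² + 53*(-10)) = 3890 + (-8228 + 100 - 530) = 3890 - 8658 = -4768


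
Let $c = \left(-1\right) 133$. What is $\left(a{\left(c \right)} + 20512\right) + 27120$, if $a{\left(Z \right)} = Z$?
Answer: $47499$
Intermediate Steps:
$c = -133$
$\left(a{\left(c \right)} + 20512\right) + 27120 = \left(-133 + 20512\right) + 27120 = 20379 + 27120 = 47499$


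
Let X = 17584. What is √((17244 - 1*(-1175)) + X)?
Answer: √36003 ≈ 189.74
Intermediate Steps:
√((17244 - 1*(-1175)) + X) = √((17244 - 1*(-1175)) + 17584) = √((17244 + 1175) + 17584) = √(18419 + 17584) = √36003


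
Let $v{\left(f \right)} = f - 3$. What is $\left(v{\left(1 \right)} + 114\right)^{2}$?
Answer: $12544$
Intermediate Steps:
$v{\left(f \right)} = -3 + f$
$\left(v{\left(1 \right)} + 114\right)^{2} = \left(\left(-3 + 1\right) + 114\right)^{2} = \left(-2 + 114\right)^{2} = 112^{2} = 12544$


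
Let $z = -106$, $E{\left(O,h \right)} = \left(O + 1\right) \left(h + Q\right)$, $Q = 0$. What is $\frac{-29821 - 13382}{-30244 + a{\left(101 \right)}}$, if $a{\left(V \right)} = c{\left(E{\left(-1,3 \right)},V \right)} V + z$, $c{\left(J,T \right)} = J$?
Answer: $\frac{43203}{30350} \approx 1.4235$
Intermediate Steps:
$E{\left(O,h \right)} = h \left(1 + O\right)$ ($E{\left(O,h \right)} = \left(O + 1\right) \left(h + 0\right) = \left(1 + O\right) h = h \left(1 + O\right)$)
$a{\left(V \right)} = -106$ ($a{\left(V \right)} = 3 \left(1 - 1\right) V - 106 = 3 \cdot 0 V - 106 = 0 V - 106 = 0 - 106 = -106$)
$\frac{-29821 - 13382}{-30244 + a{\left(101 \right)}} = \frac{-29821 - 13382}{-30244 - 106} = - \frac{43203}{-30350} = \left(-43203\right) \left(- \frac{1}{30350}\right) = \frac{43203}{30350}$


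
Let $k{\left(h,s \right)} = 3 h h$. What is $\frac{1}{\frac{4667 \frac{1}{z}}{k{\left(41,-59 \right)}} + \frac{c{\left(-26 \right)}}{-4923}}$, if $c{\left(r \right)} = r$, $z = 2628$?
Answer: $\frac{7249393188}{40839305} \approx 177.51$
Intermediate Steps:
$k{\left(h,s \right)} = 3 h^{2}$
$\frac{1}{\frac{4667 \frac{1}{z}}{k{\left(41,-59 \right)}} + \frac{c{\left(-26 \right)}}{-4923}} = \frac{1}{\frac{4667 \cdot \frac{1}{2628}}{3 \cdot 41^{2}} - \frac{26}{-4923}} = \frac{1}{\frac{4667 \cdot \frac{1}{2628}}{3 \cdot 1681} - - \frac{26}{4923}} = \frac{1}{\frac{4667}{2628 \cdot 5043} + \frac{26}{4923}} = \frac{1}{\frac{4667}{2628} \cdot \frac{1}{5043} + \frac{26}{4923}} = \frac{1}{\frac{4667}{13253004} + \frac{26}{4923}} = \frac{1}{\frac{40839305}{7249393188}} = \frac{7249393188}{40839305}$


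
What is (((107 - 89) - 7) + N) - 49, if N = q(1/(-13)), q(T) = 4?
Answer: -34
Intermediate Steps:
N = 4
(((107 - 89) - 7) + N) - 49 = (((107 - 89) - 7) + 4) - 49 = ((18 - 7) + 4) - 49 = (11 + 4) - 49 = 15 - 49 = -34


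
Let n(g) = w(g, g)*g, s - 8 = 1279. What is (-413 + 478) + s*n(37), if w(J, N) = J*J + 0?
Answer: 65190476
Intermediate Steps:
s = 1287 (s = 8 + 1279 = 1287)
w(J, N) = J² (w(J, N) = J² + 0 = J²)
n(g) = g³ (n(g) = g²*g = g³)
(-413 + 478) + s*n(37) = (-413 + 478) + 1287*37³ = 65 + 1287*50653 = 65 + 65190411 = 65190476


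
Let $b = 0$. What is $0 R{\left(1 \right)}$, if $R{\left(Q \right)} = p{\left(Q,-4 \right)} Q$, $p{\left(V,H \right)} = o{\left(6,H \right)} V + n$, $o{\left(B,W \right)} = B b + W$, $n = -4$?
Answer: $0$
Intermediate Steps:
$o{\left(B,W \right)} = W$ ($o{\left(B,W \right)} = B 0 + W = 0 + W = W$)
$p{\left(V,H \right)} = -4 + H V$ ($p{\left(V,H \right)} = H V - 4 = -4 + H V$)
$R{\left(Q \right)} = Q \left(-4 - 4 Q\right)$ ($R{\left(Q \right)} = \left(-4 - 4 Q\right) Q = Q \left(-4 - 4 Q\right)$)
$0 R{\left(1 \right)} = 0 \left(\left(-4\right) 1 \left(1 + 1\right)\right) = 0 \left(\left(-4\right) 1 \cdot 2\right) = 0 \left(-8\right) = 0$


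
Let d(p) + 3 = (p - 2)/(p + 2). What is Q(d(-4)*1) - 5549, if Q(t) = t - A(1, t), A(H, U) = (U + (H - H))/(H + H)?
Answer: -5549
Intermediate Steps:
d(p) = -3 + (-2 + p)/(2 + p) (d(p) = -3 + (p - 2)/(p + 2) = -3 + (-2 + p)/(2 + p))
A(H, U) = U/(2*H) (A(H, U) = (U + 0)/((2*H)) = U*(1/(2*H)) = U/(2*H))
Q(t) = t/2 (Q(t) = t - t/(2*1) = t - t/2 = t/2)
Q(d(-4)*1) - 5549 = ((2*(-4 - 1*(-4))/(2 - 4))*1)/2 - 5549 = ((2*(-4 + 4)/(-2))*1)/2 - 5549 = ((2*(-½)*0)*1)/2 - 5549 = (0*1)/2 - 5549 = (½)*0 - 5549 = 0 - 5549 = -5549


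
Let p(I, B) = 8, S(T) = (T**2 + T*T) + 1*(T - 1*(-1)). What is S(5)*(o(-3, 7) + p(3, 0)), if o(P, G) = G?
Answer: 840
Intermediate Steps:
S(T) = 1 + T + 2*T**2 (S(T) = (T**2 + T**2) + 1*(T + 1) = 2*T**2 + 1*(1 + T) = 2*T**2 + (1 + T) = 1 + T + 2*T**2)
S(5)*(o(-3, 7) + p(3, 0)) = (1 + 5 + 2*5**2)*(7 + 8) = (1 + 5 + 2*25)*15 = (1 + 5 + 50)*15 = 56*15 = 840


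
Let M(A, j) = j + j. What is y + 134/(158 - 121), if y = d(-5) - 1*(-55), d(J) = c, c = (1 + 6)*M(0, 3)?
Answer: 3723/37 ≈ 100.62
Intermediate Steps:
M(A, j) = 2*j
c = 42 (c = (1 + 6)*(2*3) = 7*6 = 42)
d(J) = 42
y = 97 (y = 42 - 1*(-55) = 42 + 55 = 97)
y + 134/(158 - 121) = 97 + 134/(158 - 121) = 97 + 134/37 = 3723/37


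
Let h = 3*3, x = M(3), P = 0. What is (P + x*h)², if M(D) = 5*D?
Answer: 18225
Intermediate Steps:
x = 15 (x = 5*3 = 15)
h = 9
(P + x*h)² = (0 + 15*9)² = (0 + 135)² = 135² = 18225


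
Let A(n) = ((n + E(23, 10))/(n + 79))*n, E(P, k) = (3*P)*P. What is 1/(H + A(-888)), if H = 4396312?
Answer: 809/3557237120 ≈ 2.2742e-7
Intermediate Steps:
E(P, k) = 3*P**2
A(n) = n*(1587 + n)/(79 + n) (A(n) = ((n + 3*23**2)/(n + 79))*n = ((n + 3*529)/(79 + n))*n = ((n + 1587)/(79 + n))*n = ((1587 + n)/(79 + n))*n = n*(1587 + n)/(79 + n))
1/(H + A(-888)) = 1/(4396312 - 888*(1587 - 888)/(79 - 888)) = 1/(4396312 - 888*699/(-809)) = 1/(4396312 - 888*(-1/809)*699) = 1/(4396312 + 620712/809) = 1/(3557237120/809) = 809/3557237120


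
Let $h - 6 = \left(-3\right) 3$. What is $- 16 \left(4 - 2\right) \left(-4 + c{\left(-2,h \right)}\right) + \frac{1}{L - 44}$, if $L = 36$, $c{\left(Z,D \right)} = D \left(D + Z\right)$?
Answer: $- \frac{2817}{8} \approx -352.13$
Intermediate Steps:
$h = -3$ ($h = 6 - 9 = -3$)
$- 16 \left(4 - 2\right) \left(-4 + c{\left(-2,h \right)}\right) + \frac{1}{L - 44} = - 16 \left(4 - 2\right) \left(-4 - 3 \left(-3 - 2\right)\right) + \frac{1}{36 - 44} = - 16 \cdot 2 \left(-4 - -15\right) + \frac{1}{-8} = - 16 \cdot 2 \left(-4 + 15\right) - \frac{1}{8} = - 16 \cdot 2 \cdot 11 - \frac{1}{8} = \left(-16\right) 22 - \frac{1}{8} = -352 - \frac{1}{8} = - \frac{2817}{8}$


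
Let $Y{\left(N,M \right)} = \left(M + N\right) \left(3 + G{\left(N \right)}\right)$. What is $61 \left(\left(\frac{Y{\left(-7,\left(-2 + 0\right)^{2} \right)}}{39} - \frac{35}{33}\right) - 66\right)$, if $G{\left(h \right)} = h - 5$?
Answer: $- \frac{1736792}{429} \approx -4048.5$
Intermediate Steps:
$G{\left(h \right)} = -5 + h$ ($G{\left(h \right)} = h - 5 = -5 + h$)
$Y{\left(N,M \right)} = \left(-2 + N\right) \left(M + N\right)$ ($Y{\left(N,M \right)} = \left(M + N\right) \left(3 + \left(-5 + N\right)\right) = \left(M + N\right) \left(-2 + N\right) = \left(-2 + N\right) \left(M + N\right)$)
$61 \left(\left(\frac{Y{\left(-7,\left(-2 + 0\right)^{2} \right)}}{39} - \frac{35}{33}\right) - 66\right) = 61 \left(\left(\frac{\left(-7\right)^{2} - 2 \left(-2 + 0\right)^{2} - -14 + \left(-2 + 0\right)^{2} \left(-7\right)}{39} - \frac{35}{33}\right) - 66\right) = 61 \left(\left(\left(49 - 2 \left(-2\right)^{2} + 14 + \left(-2\right)^{2} \left(-7\right)\right) \frac{1}{39} - \frac{35}{33}\right) - 66\right) = 61 \left(\left(\left(49 - 8 + 14 + 4 \left(-7\right)\right) \frac{1}{39} - \frac{35}{33}\right) - 66\right) = 61 \left(\left(\left(49 - 8 + 14 - 28\right) \frac{1}{39} - \frac{35}{33}\right) - 66\right) = 61 \left(\left(27 \cdot \frac{1}{39} - \frac{35}{33}\right) - 66\right) = 61 \left(\left(\frac{9}{13} - \frac{35}{33}\right) - 66\right) = 61 \left(- \frac{158}{429} - 66\right) = 61 \left(- \frac{28472}{429}\right) = - \frac{1736792}{429}$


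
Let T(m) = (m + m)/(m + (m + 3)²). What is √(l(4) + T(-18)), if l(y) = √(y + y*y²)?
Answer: √(-92 + 1058*√17)/23 ≈ 2.8412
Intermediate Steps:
l(y) = √(y + y³)
T(m) = 2*m/(m + (3 + m)²) (T(m) = (2*m)/(m + (3 + m)²) = 2*m/(m + (3 + m)²))
√(l(4) + T(-18)) = √(√(4 + 4³) + 2*(-18)/(-18 + (3 - 18)²)) = √(√(4 + 64) + 2*(-18)/(-18 + (-15)²)) = √(√68 + 2*(-18)/(-18 + 225)) = √(2*√17 + 2*(-18)/207) = √(2*√17 + 2*(-18)*(1/207)) = √(2*√17 - 4/23) = √(-4/23 + 2*√17)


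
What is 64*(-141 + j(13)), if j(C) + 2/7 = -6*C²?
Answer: -517568/7 ≈ -73938.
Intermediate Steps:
j(C) = -2/7 - 6*C²
64*(-141 + j(13)) = 64*(-141 + (-2/7 - 6*13²)) = 64*(-141 + (-2/7 - 6*169)) = 64*(-141 + (-2/7 - 1014)) = 64*(-141 - 7100/7) = 64*(-8087/7) = -517568/7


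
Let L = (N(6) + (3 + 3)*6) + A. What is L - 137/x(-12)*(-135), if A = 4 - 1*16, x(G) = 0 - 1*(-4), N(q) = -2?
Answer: 18583/4 ≈ 4645.8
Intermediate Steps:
x(G) = 4 (x(G) = 0 + 4 = 4)
A = -12 (A = 4 - 16 = -12)
L = 22 (L = (-2 + (3 + 3)*6) - 12 = (-2 + 6*6) - 12 = (-2 + 36) - 12 = 34 - 12 = 22)
L - 137/x(-12)*(-135) = 22 - 137/4*(-135) = 22 + 18495/4 = 18583/4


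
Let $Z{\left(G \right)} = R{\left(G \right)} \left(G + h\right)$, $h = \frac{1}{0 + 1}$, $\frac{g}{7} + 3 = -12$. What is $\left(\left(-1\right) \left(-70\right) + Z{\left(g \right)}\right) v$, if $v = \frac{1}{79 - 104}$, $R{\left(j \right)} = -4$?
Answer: $- \frac{486}{25} \approx -19.44$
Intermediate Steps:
$g = -105$ ($g = -21 + 7 \left(-12\right) = -21 - 84 = -105$)
$v = - \frac{1}{25}$ ($v = \frac{1}{-25} = - \frac{1}{25} \approx -0.04$)
$h = 1$ ($h = 1^{-1} = 1$)
$Z{\left(G \right)} = -4 - 4 G$ ($Z{\left(G \right)} = - 4 \left(G + 1\right) = - 4 \left(1 + G\right) = -4 - 4 G$)
$\left(\left(-1\right) \left(-70\right) + Z{\left(g \right)}\right) v = \left(\left(-1\right) \left(-70\right) - -416\right) \left(- \frac{1}{25}\right) = \left(70 + \left(-4 + 420\right)\right) \left(- \frac{1}{25}\right) = \left(70 + 416\right) \left(- \frac{1}{25}\right) = 486 \left(- \frac{1}{25}\right) = - \frac{486}{25}$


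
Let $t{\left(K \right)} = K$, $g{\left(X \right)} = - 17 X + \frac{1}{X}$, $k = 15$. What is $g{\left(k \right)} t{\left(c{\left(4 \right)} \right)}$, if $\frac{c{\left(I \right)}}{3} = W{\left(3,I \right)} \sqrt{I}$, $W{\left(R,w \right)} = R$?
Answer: $- \frac{22944}{5} \approx -4588.8$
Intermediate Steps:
$g{\left(X \right)} = \frac{1}{X} - 17 X$
$c{\left(I \right)} = 9 \sqrt{I}$ ($c{\left(I \right)} = 3 \cdot 3 \sqrt{I} = 9 \sqrt{I}$)
$g{\left(k \right)} t{\left(c{\left(4 \right)} \right)} = \left(\frac{1}{15} - 255\right) 9 \sqrt{4} = \left(\frac{1}{15} - 255\right) 9 \cdot 2 = \left(- \frac{3824}{15}\right) 18 = - \frac{22944}{5}$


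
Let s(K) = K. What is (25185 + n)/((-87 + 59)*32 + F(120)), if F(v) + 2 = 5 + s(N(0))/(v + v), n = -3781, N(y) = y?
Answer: -21404/893 ≈ -23.969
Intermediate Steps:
F(v) = 3 (F(v) = -2 + (5 + 0/(v + v)) = -2 + (5 + 0/((2*v))) = -2 + (5 + 0*(1/(2*v))) = -2 + (5 + 0) = -2 + 5 = 3)
(25185 + n)/((-87 + 59)*32 + F(120)) = (25185 - 3781)/((-87 + 59)*32 + 3) = 21404/(-28*32 + 3) = 21404/(-896 + 3) = 21404/(-893) = 21404*(-1/893) = -21404/893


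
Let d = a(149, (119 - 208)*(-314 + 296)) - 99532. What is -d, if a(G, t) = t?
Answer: 97930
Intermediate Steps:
d = -97930 (d = (119 - 208)*(-314 + 296) - 99532 = -89*(-18) - 99532 = 1602 - 99532 = -97930)
-d = -1*(-97930) = 97930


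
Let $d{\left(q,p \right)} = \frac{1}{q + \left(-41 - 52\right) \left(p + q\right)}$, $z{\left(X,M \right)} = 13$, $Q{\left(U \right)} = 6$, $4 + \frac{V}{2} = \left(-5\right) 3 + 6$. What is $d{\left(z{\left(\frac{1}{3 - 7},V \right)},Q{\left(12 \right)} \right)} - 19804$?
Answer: $- \frac{34736217}{1754} \approx -19804.0$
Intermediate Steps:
$V = -26$ ($V = -8 + 2 \left(\left(-5\right) 3 + 6\right) = -8 + 2 \left(-15 + 6\right) = -8 + 2 \left(-9\right) = -8 - 18 = -26$)
$d{\left(q,p \right)} = \frac{1}{- 93 p - 92 q}$ ($d{\left(q,p \right)} = \frac{1}{q - 93 \left(p + q\right)} = \frac{1}{q - \left(93 p + 93 q\right)} = \frac{1}{- 93 p - 92 q}$)
$d{\left(z{\left(\frac{1}{3 - 7},V \right)},Q{\left(12 \right)} \right)} - 19804 = - \frac{1}{92 \cdot 13 + 93 \cdot 6} - 19804 = - \frac{1}{1196 + 558} - 19804 = - \frac{1}{1754} - 19804 = - \frac{34736217}{1754}$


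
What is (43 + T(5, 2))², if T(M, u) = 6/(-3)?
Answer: 1681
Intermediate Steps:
T(M, u) = -2 (T(M, u) = 6*(-⅓) = -2)
(43 + T(5, 2))² = (43 - 2)² = 41² = 1681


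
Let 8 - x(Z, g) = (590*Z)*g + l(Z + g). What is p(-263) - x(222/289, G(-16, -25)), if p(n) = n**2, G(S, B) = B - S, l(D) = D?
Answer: 18806330/289 ≈ 65074.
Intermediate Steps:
x(Z, g) = 8 - Z - g - 590*Z*g (x(Z, g) = 8 - ((590*Z)*g + (Z + g)) = 8 - (590*Z*g + (Z + g)) = 8 - (Z + g + 590*Z*g) = 8 + (-Z - g - 590*Z*g) = 8 - Z - g - 590*Z*g)
p(-263) - x(222/289, G(-16, -25)) = (-263)**2 - (8 - 222/289 - (-25 - 1*(-16)) - 590*222/289*(-25 - 1*(-16))) = 69169 - (8 - 222/289 - (-25 + 16) - 590*222*(1/289)*(-25 + 16)) = 69169 - (8 - 1*222/289 - 1*(-9) - 590*222/289*(-9)) = 69169 - (8 - 222/289 + 9 + 1178820/289) = 69169 - 1*1183511/289 = 69169 - 1183511/289 = 18806330/289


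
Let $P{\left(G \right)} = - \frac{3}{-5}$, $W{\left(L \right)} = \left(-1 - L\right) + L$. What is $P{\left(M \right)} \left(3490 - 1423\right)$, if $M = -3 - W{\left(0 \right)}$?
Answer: $\frac{6201}{5} \approx 1240.2$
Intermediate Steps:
$W{\left(L \right)} = -1$
$M = -2$ ($M = -3 - -1 = -3 + 1 = -2$)
$P{\left(G \right)} = \frac{3}{5}$ ($P{\left(G \right)} = \left(-3\right) \left(- \frac{1}{5}\right) = \frac{3}{5}$)
$P{\left(M \right)} \left(3490 - 1423\right) = \frac{3 \left(3490 - 1423\right)}{5} = \frac{3}{5} \cdot 2067 = \frac{6201}{5}$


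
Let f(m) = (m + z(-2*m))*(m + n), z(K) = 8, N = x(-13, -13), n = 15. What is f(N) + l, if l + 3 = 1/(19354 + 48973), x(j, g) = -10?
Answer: -888250/68327 ≈ -13.000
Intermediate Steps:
N = -10
l = -204980/68327 (l = -3 + 1/(19354 + 48973) = -3 + 1/68327 = -204980/68327 ≈ -3.0000)
f(m) = (8 + m)*(15 + m) (f(m) = (m + 8)*(m + 15) = (8 + m)*(15 + m))
f(N) + l = (120 + (-10)² + 23*(-10)) - 204980/68327 = (120 + 100 - 230) - 204980/68327 = -10 - 204980/68327 = -888250/68327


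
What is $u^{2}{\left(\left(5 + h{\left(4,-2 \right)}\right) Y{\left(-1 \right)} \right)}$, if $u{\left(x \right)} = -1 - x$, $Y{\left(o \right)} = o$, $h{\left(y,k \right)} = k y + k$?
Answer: $36$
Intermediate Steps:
$h{\left(y,k \right)} = k + k y$
$u^{2}{\left(\left(5 + h{\left(4,-2 \right)}\right) Y{\left(-1 \right)} \right)} = \left(-1 - \left(5 - 2 \left(1 + 4\right)\right) \left(-1\right)\right)^{2} = \left(-1 - \left(5 - 10\right) \left(-1\right)\right)^{2} = \left(-1 - \left(-5\right) \left(-1\right)\right)^{2} = \left(-1 - 5\right)^{2} = \left(-6\right)^{2} = 36$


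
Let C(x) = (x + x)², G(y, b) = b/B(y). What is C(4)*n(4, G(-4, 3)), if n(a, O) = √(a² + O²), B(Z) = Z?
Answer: 16*√265 ≈ 260.46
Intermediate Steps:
G(y, b) = b/y
C(x) = 4*x² (C(x) = (2*x)² = 4*x²)
n(a, O) = √(O² + a²)
C(4)*n(4, G(-4, 3)) = (4*4²)*√((3/(-4))² + 4²) = (4*16)*√((3*(-¼))² + 16) = 64*√((-¾)² + 16) = 64*√(9/16 + 16) = 64*√(265/16) = 64*(√265/4) = 16*√265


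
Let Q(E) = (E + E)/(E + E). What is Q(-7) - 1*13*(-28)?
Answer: 365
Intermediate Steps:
Q(E) = 1 (Q(E) = (2*E)/((2*E)) = (2*E)*(1/(2*E)) = 1)
Q(-7) - 1*13*(-28) = 1 - 1*13*(-28) = 1 - 13*(-28) = 1 + 364 = 365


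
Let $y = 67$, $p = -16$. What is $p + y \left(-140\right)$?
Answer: $-9396$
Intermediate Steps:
$p + y \left(-140\right) = -16 + 67 \left(-140\right) = -16 - 9380 = -9396$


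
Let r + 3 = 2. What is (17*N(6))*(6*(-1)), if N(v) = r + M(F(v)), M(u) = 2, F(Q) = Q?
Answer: -102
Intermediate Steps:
r = -1 (r = -3 + 2 = -1)
N(v) = 1 (N(v) = -1 + 2 = 1)
(17*N(6))*(6*(-1)) = (17*1)*(6*(-1)) = 17*(-6) = -102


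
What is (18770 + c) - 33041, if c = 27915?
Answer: 13644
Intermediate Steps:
(18770 + c) - 33041 = (18770 + 27915) - 33041 = 46685 - 33041 = 13644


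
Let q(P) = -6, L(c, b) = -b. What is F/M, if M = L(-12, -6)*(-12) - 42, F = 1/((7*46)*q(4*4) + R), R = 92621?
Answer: -1/10338546 ≈ -9.6725e-8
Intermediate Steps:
F = 1/90689 (F = 1/((7*46)*(-6) + 92621) = 1/(322*(-6) + 92621) = 1/(-1932 + 92621) = 1/90689 ≈ 1.1027e-5)
M = -114 (M = -1*(-6)*(-12) - 42 = 6*(-12) - 42 = -72 - 42 = -114)
F/M = (1/90689)/(-114) = (1/90689)*(-1/114) = -1/10338546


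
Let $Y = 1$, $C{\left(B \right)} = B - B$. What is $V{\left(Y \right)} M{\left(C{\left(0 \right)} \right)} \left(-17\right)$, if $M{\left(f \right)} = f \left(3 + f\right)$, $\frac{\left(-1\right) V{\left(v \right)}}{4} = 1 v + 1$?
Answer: $0$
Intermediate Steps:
$C{\left(B \right)} = 0$
$V{\left(v \right)} = -4 - 4 v$ ($V{\left(v \right)} = - 4 \left(1 v + 1\right) = - 4 \left(v + 1\right) = - 4 \left(1 + v\right) = -4 - 4 v$)
$V{\left(Y \right)} M{\left(C{\left(0 \right)} \right)} \left(-17\right) = \left(-4 - 4\right) 0 \left(3 + 0\right) \left(-17\right) = \left(-4 - 4\right) 0 \cdot 3 \left(-17\right) = \left(-8\right) 0 \left(-17\right) = 0 \left(-17\right) = 0$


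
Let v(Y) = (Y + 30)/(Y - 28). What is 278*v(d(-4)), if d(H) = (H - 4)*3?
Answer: -417/13 ≈ -32.077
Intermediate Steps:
d(H) = -12 + 3*H (d(H) = (-4 + H)*3 = -12 + 3*H)
v(Y) = (30 + Y)/(-28 + Y)
278*v(d(-4)) = 278*((30 + (-12 + 3*(-4)))/(-28 + (-12 + 3*(-4)))) = 278*((30 + (-12 - 12))/(-28 + (-12 - 12))) = 278*((30 - 24)/(-28 - 24)) = 278*(6/(-52)) = 278*(-1/52*6) = 278*(-3/26) = -417/13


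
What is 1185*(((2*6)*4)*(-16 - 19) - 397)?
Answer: -2461245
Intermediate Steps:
1185*(((2*6)*4)*(-16 - 19) - 397) = 1185*((12*4)*(-35) - 397) = 1185*(48*(-35) - 397) = 1185*(-1680 - 397) = 1185*(-2077) = -2461245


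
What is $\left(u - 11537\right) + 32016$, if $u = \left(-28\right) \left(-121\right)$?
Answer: $23867$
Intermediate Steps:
$u = 3388$
$\left(u - 11537\right) + 32016 = \left(3388 - 11537\right) + 32016 = -8149 + 32016 = 23867$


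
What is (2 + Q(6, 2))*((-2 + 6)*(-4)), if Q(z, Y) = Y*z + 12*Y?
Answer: -608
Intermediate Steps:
Q(z, Y) = 12*Y + Y*z
(2 + Q(6, 2))*((-2 + 6)*(-4)) = (2 + 2*(12 + 6))*((-2 + 6)*(-4)) = (2 + 2*18)*(4*(-4)) = (2 + 36)*(-16) = 38*(-16) = -608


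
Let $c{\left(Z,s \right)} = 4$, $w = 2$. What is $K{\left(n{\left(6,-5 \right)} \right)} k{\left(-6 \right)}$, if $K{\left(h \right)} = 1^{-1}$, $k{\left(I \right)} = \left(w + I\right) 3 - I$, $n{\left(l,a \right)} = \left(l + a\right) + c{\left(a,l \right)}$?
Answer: $-6$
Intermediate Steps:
$n{\left(l,a \right)} = 4 + a + l$ ($n{\left(l,a \right)} = \left(l + a\right) + 4 = \left(a + l\right) + 4 = 4 + a + l$)
$k{\left(I \right)} = 6 + 2 I$ ($k{\left(I \right)} = \left(2 + I\right) 3 - I = \left(6 + 3 I\right) - I = 6 + 2 I$)
$K{\left(h \right)} = 1$
$K{\left(n{\left(6,-5 \right)} \right)} k{\left(-6 \right)} = 1 \left(6 + 2 \left(-6\right)\right) = 1 \left(6 - 12\right) = 1 \left(-6\right) = -6$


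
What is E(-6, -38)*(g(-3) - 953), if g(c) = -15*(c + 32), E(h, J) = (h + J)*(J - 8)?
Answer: -2809312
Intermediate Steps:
E(h, J) = (-8 + J)*(J + h) (E(h, J) = (J + h)*(-8 + J) = (-8 + J)*(J + h))
g(c) = -480 - 15*c (g(c) = -15*(32 + c) = -480 - 15*c)
E(-6, -38)*(g(-3) - 953) = ((-38)**2 - 8*(-38) - 8*(-6) - 38*(-6))*((-480 - 15*(-3)) - 953) = (1444 + 304 + 48 + 228)*((-480 + 45) - 953) = 2024*(-435 - 953) = 2024*(-1388) = -2809312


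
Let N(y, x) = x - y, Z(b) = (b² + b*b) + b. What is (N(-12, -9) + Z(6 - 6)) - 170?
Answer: -167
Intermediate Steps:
Z(b) = b + 2*b² (Z(b) = (b² + b²) + b = 2*b² + b = b + 2*b²)
(N(-12, -9) + Z(6 - 6)) - 170 = ((-9 - 1*(-12)) + (6 - 6)*(1 + 2*(6 - 6))) - 170 = ((-9 + 12) + 0*(1 + 2*0)) - 170 = (3 + 0*(1 + 0)) - 170 = (3 + 0*1) - 170 = (3 + 0) - 170 = 3 - 170 = -167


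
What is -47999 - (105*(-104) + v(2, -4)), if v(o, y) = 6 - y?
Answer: -37089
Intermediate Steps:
-47999 - (105*(-104) + v(2, -4)) = -47999 - (105*(-104) + (6 - 1*(-4))) = -47999 - (-10920 + (6 + 4)) = -47999 - (-10920 + 10) = -47999 - 1*(-10910) = -47999 + 10910 = -37089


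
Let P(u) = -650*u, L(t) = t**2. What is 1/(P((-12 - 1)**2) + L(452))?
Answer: 1/94454 ≈ 1.0587e-5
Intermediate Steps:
1/(P((-12 - 1)**2) + L(452)) = 1/(-650*(-12 - 1)**2 + 452**2) = 1/(-650*(-13)**2 + 204304) = 1/(-650*169 + 204304) = 1/(-109850 + 204304) = 1/94454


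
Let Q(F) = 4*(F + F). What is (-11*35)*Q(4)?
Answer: -12320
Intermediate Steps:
Q(F) = 8*F (Q(F) = 4*(2*F) = 8*F)
(-11*35)*Q(4) = (-11*35)*(8*4) = -385*32 = -12320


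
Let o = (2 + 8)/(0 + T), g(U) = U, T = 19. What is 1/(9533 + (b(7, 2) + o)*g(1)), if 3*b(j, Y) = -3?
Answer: 19/181118 ≈ 0.00010490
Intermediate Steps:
b(j, Y) = -1 (b(j, Y) = (⅓)*(-3) = -1)
o = 10/19 (o = (2 + 8)/(0 + 19) = 10/19 ≈ 0.52632)
1/(9533 + (b(7, 2) + o)*g(1)) = 1/(9533 + (-1 + 10/19)*1) = 1/(9533 - 9/19*1) = 1/(9533 - 9/19) = 1/(181118/19) = 19/181118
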